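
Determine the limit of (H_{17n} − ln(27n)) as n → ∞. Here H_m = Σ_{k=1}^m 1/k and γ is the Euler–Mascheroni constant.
lim = ln(17/27) + γ

By Euler-Maclaurin, H_m = ln m + γ + O(1/m). So
  H_{17n} − ln(27n) = ln(17n) + γ − ln(27n) + O(1/n)
                       = ln(17/27) + γ + O(1/n).
Hence the limit is ln(17/27) + γ.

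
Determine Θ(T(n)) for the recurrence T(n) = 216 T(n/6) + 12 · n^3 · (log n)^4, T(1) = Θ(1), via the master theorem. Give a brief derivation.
T(n) = Θ(n^3 · (log n)^5)

Here log_6 216 = 3 and f(n) = 12 · n^3 · (log n)^4 = Θ(n^(log_6 216) · (log n)^4). This is the extended Case 2 of the master theorem (f matches the critical exponent up to log factors), giving T(n) = Θ(n^(log_6 216) · (log n)^(4+1)) = Θ(n^3 · (log n)^5).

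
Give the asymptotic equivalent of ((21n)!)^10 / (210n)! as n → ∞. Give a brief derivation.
((21n)!)^10/(210n)! ~ ((2π·21n)^(9/2) / sqrt(10)) · 10^(−10·21n)  →  0

Write N = 21n. Stirling: N! ~ sqrt(2π N)(N/e)^N and (10N)! ~ sqrt(2π·10N)·(10N/e)^(10N).
  (N!)^10/(10N)! ~ (2π N)^(10/2) (N/e)^(10N) / [sqrt(2π·10N) (10N/e)^(10N)]
     = (2π N)^(10/2) / sqrt(2π·10N) · (N/(10N))^(10N)
     = (2π N)^((10−1)/2) / sqrt(10) · 10^(−10N).
Since 10^10 > 1, the factor 10^(−10N) decays exponentially, so the ratio → 0. Substituting N = 21n gives the stated form.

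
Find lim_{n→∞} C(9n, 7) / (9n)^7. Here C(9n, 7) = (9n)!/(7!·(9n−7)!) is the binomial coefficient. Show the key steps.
lim = 1/7! = 1/5040

With N = 9n → ∞: C(N, 7) / N^7 = [N(N−1)…(N−6)] / (7! · N^7) = (1/7!) · 1 · (1 − 1/(9n)) · … · (1 − 6/(9n)). Each factor → 1 as N → ∞, so the limit is 1/7! = 1/5040.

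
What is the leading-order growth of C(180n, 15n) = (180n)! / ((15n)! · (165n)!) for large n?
C(180n, 15n) ~ (8916100448256/285311670611)^(15n) · sqrt(6/(11π·15n))

Write N = 15n. Apply Stirling to each factorial:
  (12N)! ~ sqrt(2π·12N) · (12N/e)^(12N),
  N! ~ sqrt(2π N) · (N/e)^N,
  (11N)! ~ sqrt(2π·11N) · (11N/e)^(11N).
The exponential factors combine to (12N)^(12N) / (N^N · (11N)^(11N)) = 12^(12N)/11^(11N) = (12^12/11^11)^N = (8916100448256/285311670611)^N.
The square-root prefactors combine to sqrt(2π·12N) / (sqrt(2π N)·sqrt(2π·11N)) = sqrt(12 / (2π·11·N)) = sqrt(6/(11π·15n)).
Substituting N = 15n: C(180n, 15n) ~ (8916100448256/285311670611)^(15n) · sqrt(6/(11π·15n)).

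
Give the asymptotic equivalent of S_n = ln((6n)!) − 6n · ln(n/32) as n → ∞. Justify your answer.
S_n ~ 6n · (ln 192 − 1) + O(ln n)

Stirling: ln((6n)!) = 6n ln(6n) − 6n + O(ln n).
  S_n = 6n ln(6n) − 6n − 6n ln(n/32) + O(ln n)
      = 6n ln(6n) − 6n ln n + 6n ln 32 − 6n + O(ln n)
      = 6n ln 6 + 6n ln 32 − 6n + O(ln n)
      = 6n (ln 192 − 1) + O(ln n).
Numerically ln(192) − 1 ≈ 4.2575.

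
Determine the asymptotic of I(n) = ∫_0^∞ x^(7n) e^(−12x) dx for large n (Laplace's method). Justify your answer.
I(n) ~ (sqrt(2π·7n) / 12) · (7n/(12e))^(7n)

Write the integrand as exp(7n ln x − 12x) and set f(x) = 7n ln x − 12x. Then f'(x) = 7n/x − 12 = 0 at x* = 7n/12, and f''(x*) = −7n/x*^2 = −12^2/(7n). Laplace's method (interior maximum) gives
  I(n) ~ e^(f(x*)) · sqrt(2π / |f''(x*)|)
        = exp(7n ln(7n/12) − 7n) · sqrt(2π · 7n / 12^2)
        = (7n/12)^(7n) e^(−7n) · sqrt(2π·7n) / 12
        = (sqrt(2π·7n) / 12) · (7n/(12e))^(7n).
This matches Γ(7n+1)/12^(7n+1) with Stirling applied to Γ.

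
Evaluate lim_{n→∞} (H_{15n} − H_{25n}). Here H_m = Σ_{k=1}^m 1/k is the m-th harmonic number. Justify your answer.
lim = ln(15/25) = ln(3/5)

Euler-Maclaurin gives H_m = ln m + γ + 1/(2m) + O(1/m^2). The γ and O(1/m) terms cancel in the difference:
  H_{15n} − H_{25n} = ln(15n) − ln(25n) + O(1/n) = ln(15/25) + O(1/n).
Hence the limit is ln(15/25) = ln(3/5).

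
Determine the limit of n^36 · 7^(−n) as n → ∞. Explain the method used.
lim = 0

Exponentials with base > 1 dominate every fixed polynomial: for any fixed c, n^c / 7^n → 0 as n → ∞ (e.g. by the ratio test, or by writing 7^n = e^(n ln 7) and noting e^(n ln 7) / n^c → ∞). Hence n^36 · 7^(−n) = n^36 / 7^n → 0.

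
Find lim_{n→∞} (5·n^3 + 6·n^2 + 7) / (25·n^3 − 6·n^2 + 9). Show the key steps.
lim = 5/25 = 1/5

For large n the leading n^3 terms dominate both numerator and denominator. Dividing top and bottom by n^3, every other term tends to 0, leaving 5/25 = 1/5.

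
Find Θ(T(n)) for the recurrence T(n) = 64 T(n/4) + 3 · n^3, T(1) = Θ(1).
T(n) = Θ(n^3 log n)

log_4 64 = 3, and f(n) = 3 · n^3 = Θ(n^(log_4 64)). This is Case 2 of the master theorem: T(n) = Θ(f(n) · log n) = Θ(n^3 log n).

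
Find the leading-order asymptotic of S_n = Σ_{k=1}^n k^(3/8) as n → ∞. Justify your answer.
S_n ~ (8/11) · n^(11/8)

Integral comparison: Σ_{k=1}^n k^(3/8) = ∫_0^n x^(3/8) dx + O(n^(3/8)). The integral is n^(1 + 3/8) / (1 + 3/8) = n^((3+8)/8) / ((3+8)/8) = (8/11) · n^(11/8).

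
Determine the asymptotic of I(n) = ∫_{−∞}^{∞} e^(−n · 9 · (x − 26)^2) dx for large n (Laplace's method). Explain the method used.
I(n) = sqrt(π/(9n))

Here φ(x) = 9 · (x − 26)^2 has its unique minimum at x* = 26 with φ(x*) = 0 and φ''(x*) = 18. Laplace's method gives
  I(n) ~ e^(−n φ(x*)) · sqrt(2π / (n · φ''(x*))) = sqrt(2π / (18n)) = sqrt(π/(9n)).
This is exact: substituting u = (x − 26)·sqrt(9n) gives I(n) = (1/sqrt(9n)) ∫_{−∞}^{∞} e^(−u^2) du = sqrt(π/(9n)).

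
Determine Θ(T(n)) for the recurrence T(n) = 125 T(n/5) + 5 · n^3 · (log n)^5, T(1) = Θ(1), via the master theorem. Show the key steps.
T(n) = Θ(n^3 · (log n)^6)

Here log_5 125 = 3 and f(n) = 5 · n^3 · (log n)^5 = Θ(n^(log_5 125) · (log n)^5). This is the extended Case 2 of the master theorem (f matches the critical exponent up to log factors), giving T(n) = Θ(n^(log_5 125) · (log n)^(5+1)) = Θ(n^3 · (log n)^6).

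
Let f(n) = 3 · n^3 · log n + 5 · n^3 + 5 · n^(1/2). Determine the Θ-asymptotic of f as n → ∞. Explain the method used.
f(n) ∈ Θ(n^3 · log n)

Compare the terms by growth order. For large n, n^a · (log n)^b dominates n^a' · (log n)^b' iff a > a', or (a = a' and b > b'). Ranking the 3 terms shows the dominant one is 3 · n^3 · log n. Hence f(n) ∈ Θ(n^3 · log n).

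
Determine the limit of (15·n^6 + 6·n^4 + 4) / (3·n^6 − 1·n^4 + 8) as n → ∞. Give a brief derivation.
lim = 15/3 = 5

For large n the leading n^6 terms dominate both numerator and denominator. Dividing top and bottom by n^6, every other term tends to 0, leaving 15/3 = 5.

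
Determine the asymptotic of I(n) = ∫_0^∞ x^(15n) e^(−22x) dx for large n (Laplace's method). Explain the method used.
I(n) ~ (sqrt(2π·15n) / 22) · (15n/(22e))^(15n)

Write the integrand as exp(15n ln x − 22x) and set f(x) = 15n ln x − 22x. Then f'(x) = 15n/x − 22 = 0 at x* = 15n/22, and f''(x*) = −15n/x*^2 = −22^2/(15n). Laplace's method (interior maximum) gives
  I(n) ~ e^(f(x*)) · sqrt(2π / |f''(x*)|)
        = exp(15n ln(15n/22) − 15n) · sqrt(2π · 15n / 22^2)
        = (15n/22)^(15n) e^(−15n) · sqrt(2π·15n) / 22
        = (sqrt(2π·15n) / 22) · (15n/(22e))^(15n).
This matches Γ(15n+1)/22^(15n+1) with Stirling applied to Γ.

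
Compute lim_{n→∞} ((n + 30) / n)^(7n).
lim = e^210

Rewrite as (1 + 30/n)^(7n). By the standard limit (1 + x/n)^n → e^x, we have (1 + 30/n)^n → e^30, and raising to the 7th power gives e^210.
More precisely, ln[(1 + 30/n)^(7n)] = 7n · ln(1 + 30/n) = 7n · (30/n + O(1/n^2)) = 210 + O(1/n) → 210.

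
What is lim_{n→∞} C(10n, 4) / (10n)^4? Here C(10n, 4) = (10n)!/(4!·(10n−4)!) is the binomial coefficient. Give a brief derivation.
lim = 1/4! = 1/24

With N = 10n → ∞: C(N, 4) / N^4 = [N(N−1)…(N−3)] / (4! · N^4) = (1/4!) · 1 · (1 − 1/(10n)) · (1 − 2/(10n)) · (1 − 3/(10n)). Each factor → 1 as N → ∞, so the limit is 1/4! = 1/24.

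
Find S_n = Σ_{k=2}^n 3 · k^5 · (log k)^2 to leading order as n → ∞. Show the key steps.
S_n ~ n^6 · (log n)^2 / 2

By integral comparison, S_n = ∫_1^n 3 · x^5 · (log x)^2 dx + O(n^5 · (log n)^2). For the integral, the leading term of ∫_1^n x^5 (log x)^2 dx is n^6/6 · (log n)^2 (by repeated integration by parts; each step lowers the log-exponent and produces a relatively O(1/log n) correction). Hence S_n ~ n^6 · (log n)^2 / 2.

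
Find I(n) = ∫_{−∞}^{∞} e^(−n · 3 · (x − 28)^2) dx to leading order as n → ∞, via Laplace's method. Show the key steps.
I(n) = sqrt(π/(3n))

Here φ(x) = 3 · (x − 28)^2 has its unique minimum at x* = 28 with φ(x*) = 0 and φ''(x*) = 6. Laplace's method gives
  I(n) ~ e^(−n φ(x*)) · sqrt(2π / (n · φ''(x*))) = sqrt(2π / (6n)) = sqrt(π/(3n)).
This is exact: substituting u = (x − 28)·sqrt(3n) gives I(n) = (1/sqrt(3n)) ∫_{−∞}^{∞} e^(−u^2) du = sqrt(π/(3n)).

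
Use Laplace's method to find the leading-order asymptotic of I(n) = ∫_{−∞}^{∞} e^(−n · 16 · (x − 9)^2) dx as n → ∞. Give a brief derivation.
I(n) = sqrt(π/(16n))

Here φ(x) = 16 · (x − 9)^2 has its unique minimum at x* = 9 with φ(x*) = 0 and φ''(x*) = 32. Laplace's method gives
  I(n) ~ e^(−n φ(x*)) · sqrt(2π / (n · φ''(x*))) = sqrt(2π / (32n)) = sqrt(π/(16n)).
This is exact: substituting u = (x − 9)·sqrt(16n) gives I(n) = (1/sqrt(16n)) ∫_{−∞}^{∞} e^(−u^2) du = sqrt(π/(16n)).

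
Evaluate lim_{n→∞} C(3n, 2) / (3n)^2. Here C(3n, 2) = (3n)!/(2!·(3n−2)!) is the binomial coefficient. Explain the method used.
lim = 1/2! = 1/2

With N = 3n → ∞: C(N, 2) / N^2 = [N(N−1)…(N−1)] / (2! · N^2) = (1/2!) · 1 · (1 − 1/(3n)). Each factor → 1 as N → ∞, so the limit is 1/2! = 1/2.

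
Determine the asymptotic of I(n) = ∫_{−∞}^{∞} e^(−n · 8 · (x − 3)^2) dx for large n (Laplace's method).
I(n) = sqrt(π/(8n))

Here φ(x) = 8 · (x − 3)^2 has its unique minimum at x* = 3 with φ(x*) = 0 and φ''(x*) = 16. Laplace's method gives
  I(n) ~ e^(−n φ(x*)) · sqrt(2π / (n · φ''(x*))) = sqrt(2π / (16n)) = sqrt(π/(8n)).
This is exact: substituting u = (x − 3)·sqrt(8n) gives I(n) = (1/sqrt(8n)) ∫_{−∞}^{∞} e^(−u^2) du = sqrt(π/(8n)).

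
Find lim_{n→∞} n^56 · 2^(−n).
lim = 0

Exponentials with base > 1 dominate every fixed polynomial: for any fixed c, n^c / 2^n → 0 as n → ∞ (e.g. by the ratio test, or by writing 2^n = e^(n ln 2) and noting e^(n ln 2) / n^c → ∞). Hence n^56 · 2^(−n) = n^56 / 2^n → 0.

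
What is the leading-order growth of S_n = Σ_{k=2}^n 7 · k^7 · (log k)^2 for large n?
S_n ~ 7 · n^8 · (log n)^2 / 8

By integral comparison, S_n = ∫_1^n 7 · x^7 · (log x)^2 dx + O(n^7 · (log n)^2). For the integral, the leading term of ∫_1^n x^7 (log x)^2 dx is n^8/8 · (log n)^2 (by repeated integration by parts; each step lowers the log-exponent and produces a relatively O(1/log n) correction). Hence S_n ~ 7 · n^8 · (log n)^2 / 8.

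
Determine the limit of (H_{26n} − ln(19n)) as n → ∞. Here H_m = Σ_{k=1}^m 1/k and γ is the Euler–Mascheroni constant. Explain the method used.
lim = ln(26/19) + γ

By Euler-Maclaurin, H_m = ln m + γ + O(1/m). So
  H_{26n} − ln(19n) = ln(26n) + γ − ln(19n) + O(1/n)
                       = ln(26/19) + γ + O(1/n).
Hence the limit is ln(26/19) + γ.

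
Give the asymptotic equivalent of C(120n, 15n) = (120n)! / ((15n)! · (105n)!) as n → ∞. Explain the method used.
C(120n, 15n) ~ (16777216/823543)^(15n) · sqrt(4/(7π·15n))

Write N = 15n. Apply Stirling to each factorial:
  (8N)! ~ sqrt(2π·8N) · (8N/e)^(8N),
  N! ~ sqrt(2π N) · (N/e)^N,
  (7N)! ~ sqrt(2π·7N) · (7N/e)^(7N).
The exponential factors combine to (8N)^(8N) / (N^N · (7N)^(7N)) = 8^(8N)/7^(7N) = (8^8/7^7)^N = (16777216/823543)^N.
The square-root prefactors combine to sqrt(2π·8N) / (sqrt(2π N)·sqrt(2π·7N)) = sqrt(8 / (2π·7·N)) = sqrt(4/(7π·15n)).
Substituting N = 15n: C(120n, 15n) ~ (16777216/823543)^(15n) · sqrt(4/(7π·15n)).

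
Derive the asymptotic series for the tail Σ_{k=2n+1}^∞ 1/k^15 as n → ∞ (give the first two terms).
Σ_{k>2n} 1/k^15 = 1/(14 · (2n)^14) − 1/(2 · (2n)^15) + O(1/(2n)^16)

Compare to the integral: ∫_{2n}^∞ x^(−15) dx = [−x^(−14)/14]_{2n}^∞ = 1/((15−1)·(2n)^14). The Euler-Maclaurin correction adds −f(2n)/2 = −1/(2·(2n)^15). Euler-Maclaurin then gives
  Σ_{k>2n} 1/k^15 = ∫_{2n}^∞ dx/x^15 − 1/(2·(2n)^15) + O(1/(2n)^16).
(Equivalently this is ζ(15) − Σ_{k≤2n} 1/k^15.)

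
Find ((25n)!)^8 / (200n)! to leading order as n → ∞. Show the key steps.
((25n)!)^8/(200n)! ~ ((2π·25n)^(7/2) / sqrt(8)) · 8^(−8·25n)  →  0

Write N = 25n. Stirling: N! ~ sqrt(2π N)(N/e)^N and (8N)! ~ sqrt(2π·8N)·(8N/e)^(8N).
  (N!)^8/(8N)! ~ (2π N)^(8/2) (N/e)^(8N) / [sqrt(2π·8N) (8N/e)^(8N)]
     = (2π N)^(8/2) / sqrt(2π·8N) · (N/(8N))^(8N)
     = (2π N)^((8−1)/2) / sqrt(8) · 8^(−8N).
Since 8^8 > 1, the factor 8^(−8N) decays exponentially, so the ratio → 0. Substituting N = 25n gives the stated form.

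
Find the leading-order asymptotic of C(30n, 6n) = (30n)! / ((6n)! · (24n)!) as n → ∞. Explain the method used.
C(30n, 6n) ~ (3125/256)^(6n) · sqrt(5/(8π·6n))

Write N = 6n. Apply Stirling to each factorial:
  (5N)! ~ sqrt(2π·5N) · (5N/e)^(5N),
  N! ~ sqrt(2π N) · (N/e)^N,
  (4N)! ~ sqrt(2π·4N) · (4N/e)^(4N).
The exponential factors combine to (5N)^(5N) / (N^N · (4N)^(4N)) = 5^(5N)/4^(4N) = (5^5/4^4)^N = (3125/256)^N.
The square-root prefactors combine to sqrt(2π·5N) / (sqrt(2π N)·sqrt(2π·4N)) = sqrt(5 / (2π·4·N)) = sqrt(5/(8π·6n)).
Substituting N = 6n: C(30n, 6n) ~ (3125/256)^(6n) · sqrt(5/(8π·6n)).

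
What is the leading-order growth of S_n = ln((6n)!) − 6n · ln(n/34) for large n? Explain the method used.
S_n ~ 6n · (ln 204 − 1) + O(ln n)

Stirling: ln((6n)!) = 6n ln(6n) − 6n + O(ln n).
  S_n = 6n ln(6n) − 6n − 6n ln(n/34) + O(ln n)
      = 6n ln(6n) − 6n ln n + 6n ln 34 − 6n + O(ln n)
      = 6n ln 6 + 6n ln 34 − 6n + O(ln n)
      = 6n (ln 204 − 1) + O(ln n).
Numerically ln(204) − 1 ≈ 4.3181.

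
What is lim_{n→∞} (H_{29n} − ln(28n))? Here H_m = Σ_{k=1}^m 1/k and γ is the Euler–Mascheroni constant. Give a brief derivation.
lim = ln(29/28) + γ

By Euler-Maclaurin, H_m = ln m + γ + O(1/m). So
  H_{29n} − ln(28n) = ln(29n) + γ − ln(28n) + O(1/n)
                       = ln(29/28) + γ + O(1/n).
Hence the limit is ln(29/28) + γ.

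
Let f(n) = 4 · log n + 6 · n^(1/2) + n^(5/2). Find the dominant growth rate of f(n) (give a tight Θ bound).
f(n) ∈ Θ(n^(5/2))

Compare the terms by growth order. For large n, n^a · (log n)^b dominates n^a' · (log n)^b' iff a > a', or (a = a' and b > b'). Ranking the 3 terms shows the dominant one is n^(5/2). Hence f(n) ∈ Θ(n^(5/2)).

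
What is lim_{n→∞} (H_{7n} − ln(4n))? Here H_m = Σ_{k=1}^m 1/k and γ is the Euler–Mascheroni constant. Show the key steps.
lim = ln(7/4) + γ

By Euler-Maclaurin, H_m = ln m + γ + O(1/m). So
  H_{7n} − ln(4n) = ln(7n) + γ − ln(4n) + O(1/n)
                       = ln(7/4) + γ + O(1/n).
Hence the limit is ln(7/4) + γ.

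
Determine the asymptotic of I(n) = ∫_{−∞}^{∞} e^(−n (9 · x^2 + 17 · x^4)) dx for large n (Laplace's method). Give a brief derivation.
I(n) ~ sqrt(π/(9n))

φ(x) = 9 · x^2 + 17 · x^4 has its unique global minimum at x* = 0 (since φ'(x) = 18x + 68x^3 = 0 only at x = 0 for real x with both coefficients positive, and φ → ∞ as |x| → ∞). At x* = 0, φ(0) = 0 and φ''(0) = 18. Laplace's method then gives
  I(n) ~ sqrt(2π / (n · φ''(0))) · e^(−n φ(0)) = sqrt(2π / (18n)) = sqrt(π/(9n)).
The 17 · x^4 term contributes only at subleading order (an O(1/n) relative correction).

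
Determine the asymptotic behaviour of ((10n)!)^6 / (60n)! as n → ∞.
((10n)!)^6/(60n)! ~ ((2π·10n)^(5/2) / sqrt(6)) · 6^(−6·10n)  →  0

Write N = 10n. Stirling: N! ~ sqrt(2π N)(N/e)^N and (6N)! ~ sqrt(2π·6N)·(6N/e)^(6N).
  (N!)^6/(6N)! ~ (2π N)^(6/2) (N/e)^(6N) / [sqrt(2π·6N) (6N/e)^(6N)]
     = (2π N)^(6/2) / sqrt(2π·6N) · (N/(6N))^(6N)
     = (2π N)^((6−1)/2) / sqrt(6) · 6^(−6N).
Since 6^6 > 1, the factor 6^(−6N) decays exponentially, so the ratio → 0. Substituting N = 10n gives the stated form.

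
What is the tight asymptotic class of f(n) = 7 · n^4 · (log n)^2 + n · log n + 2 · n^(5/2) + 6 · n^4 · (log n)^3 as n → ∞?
f(n) ∈ Θ(n^4 · (log n)^3)

Compare the terms by growth order. For large n, n^a · (log n)^b dominates n^a' · (log n)^b' iff a > a', or (a = a' and b > b'). Ranking the 4 terms shows the dominant one is 6 · n^4 · (log n)^3. Hence f(n) ∈ Θ(n^4 · (log n)^3).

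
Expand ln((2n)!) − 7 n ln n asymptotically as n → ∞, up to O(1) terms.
ln((2n)!) − 7 n ln n = −5 n ln n + 2(ln 2 − 1) n + (1/2) ln(2π·2n) + O(1/n)

Stirling: ln((2n)!) = 2n ln(2n) − 2n + (1/2) ln(2π·2n) + O(1/n).
Expand 2n ln(2n) = 2n (ln n + ln 2) = 2n ln n + 2n ln 2.
Subtract 7n ln n: leading term is (2 − 7) n ln n = −5 n ln n. The next term is 2n ln 2 − 2n = 2(ln 2 − 1) n. Then the (1/2) ln(2π·2n) correction.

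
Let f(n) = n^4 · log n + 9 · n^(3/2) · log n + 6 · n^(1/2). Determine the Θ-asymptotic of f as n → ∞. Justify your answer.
f(n) ∈ Θ(n^4 · log n)

Compare the terms by growth order. For large n, n^a · (log n)^b dominates n^a' · (log n)^b' iff a > a', or (a = a' and b > b'). Ranking the 3 terms shows the dominant one is n^4 · log n. Hence f(n) ∈ Θ(n^4 · log n).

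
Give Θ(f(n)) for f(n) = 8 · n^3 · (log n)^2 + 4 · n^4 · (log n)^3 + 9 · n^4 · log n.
f(n) ∈ Θ(n^4 · (log n)^3)

Compare the terms by growth order. For large n, n^a · (log n)^b dominates n^a' · (log n)^b' iff a > a', or (a = a' and b > b'). Ranking the 3 terms shows the dominant one is 4 · n^4 · (log n)^3. Hence f(n) ∈ Θ(n^4 · (log n)^3).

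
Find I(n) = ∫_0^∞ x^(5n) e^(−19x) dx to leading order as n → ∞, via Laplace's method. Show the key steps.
I(n) ~ (sqrt(2π·5n) / 19) · (5n/(19e))^(5n)

Write the integrand as exp(5n ln x − 19x) and set f(x) = 5n ln x − 19x. Then f'(x) = 5n/x − 19 = 0 at x* = 5n/19, and f''(x*) = −5n/x*^2 = −19^2/(5n). Laplace's method (interior maximum) gives
  I(n) ~ e^(f(x*)) · sqrt(2π / |f''(x*)|)
        = exp(5n ln(5n/19) − 5n) · sqrt(2π · 5n / 19^2)
        = (5n/19)^(5n) e^(−5n) · sqrt(2π·5n) / 19
        = (sqrt(2π·5n) / 19) · (5n/(19e))^(5n).
This matches Γ(5n+1)/19^(5n+1) with Stirling applied to Γ.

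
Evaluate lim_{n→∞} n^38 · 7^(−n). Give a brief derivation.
lim = 0

Exponentials with base > 1 dominate every fixed polynomial: for any fixed c, n^c / 7^n → 0 as n → ∞ (e.g. by the ratio test, or by writing 7^n = e^(n ln 7) and noting e^(n ln 7) / n^c → ∞). Hence n^38 · 7^(−n) = n^38 / 7^n → 0.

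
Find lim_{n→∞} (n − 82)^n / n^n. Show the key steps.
lim = e^(−82)

Rewrite as (1 − 82/n)^(n). By the standard limit (1 + x/n)^n → e^x, we have (1 − 82/n)^n → e^(−82), and raising to the 1st power gives e^(−82).
More precisely, ln[(1 − 82/n)^(n)] = n · ln(1 − 82/n) = n · (-82/n + O(1/n^2)) = -82 + O(1/n) → -82.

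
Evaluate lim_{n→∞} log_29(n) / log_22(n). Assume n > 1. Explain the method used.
lim = ln(22) / ln(29) = log_29(22)

Change of base: log_29(n) = ln n / ln 29 and log_22(n) = ln n / ln 22. The ratio is (ln n / ln 29) · (ln 22 / ln n) = ln 22 / ln 29, a constant independent of n. So the limit is ln 22 / ln 29 = log_29(22).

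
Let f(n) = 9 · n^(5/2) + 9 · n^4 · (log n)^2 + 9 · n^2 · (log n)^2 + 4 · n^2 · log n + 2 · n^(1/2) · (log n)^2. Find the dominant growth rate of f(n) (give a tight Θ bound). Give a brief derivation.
f(n) ∈ Θ(n^4 · (log n)^2)

Compare the terms by growth order. For large n, n^a · (log n)^b dominates n^a' · (log n)^b' iff a > a', or (a = a' and b > b'). Ranking the 5 terms shows the dominant one is 9 · n^4 · (log n)^2. Hence f(n) ∈ Θ(n^4 · (log n)^2).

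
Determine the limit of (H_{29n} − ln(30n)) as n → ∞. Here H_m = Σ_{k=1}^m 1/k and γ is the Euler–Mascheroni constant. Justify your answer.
lim = ln(29/30) + γ

By Euler-Maclaurin, H_m = ln m + γ + O(1/m). So
  H_{29n} − ln(30n) = ln(29n) + γ − ln(30n) + O(1/n)
                       = ln(29/30) + γ + O(1/n).
Hence the limit is ln(29/30) + γ.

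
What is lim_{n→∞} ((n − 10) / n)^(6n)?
lim = e^(−60)

Rewrite as (1 − 10/n)^(6n). By the standard limit (1 + x/n)^n → e^x, we have (1 − 10/n)^n → e^(−10), and raising to the 6th power gives e^(−60).
More precisely, ln[(1 − 10/n)^(6n)] = 6n · ln(1 − 10/n) = 6n · (-10/n + O(1/n^2)) = -60 + O(1/n) → -60.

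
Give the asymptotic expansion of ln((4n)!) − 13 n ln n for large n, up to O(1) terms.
ln((4n)!) − 13 n ln n = −9 n ln n + 4(ln 4 − 1) n + (1/2) ln(2π·4n) + O(1/n)

Stirling: ln((4n)!) = 4n ln(4n) − 4n + (1/2) ln(2π·4n) + O(1/n).
Expand 4n ln(4n) = 4n (ln n + ln 4) = 4n ln n + 4n ln 4.
Subtract 13n ln n: leading term is (4 − 13) n ln n = −9 n ln n. The next term is 4n ln 4 − 4n = 4(ln 4 − 1) n. Then the (1/2) ln(2π·4n) correction.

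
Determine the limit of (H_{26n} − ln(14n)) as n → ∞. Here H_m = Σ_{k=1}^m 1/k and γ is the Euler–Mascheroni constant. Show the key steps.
lim = ln(13/7) + γ

By Euler-Maclaurin, H_m = ln m + γ + O(1/m). So
  H_{26n} − ln(14n) = ln(26n) + γ − ln(14n) + O(1/n)
                       = ln(26/14) + γ + O(1/n).
Hence the limit is ln(26/14) + γ (= ln(13/7)).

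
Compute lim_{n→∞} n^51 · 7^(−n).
lim = 0

Exponentials with base > 1 dominate every fixed polynomial: for any fixed c, n^c / 7^n → 0 as n → ∞ (e.g. by the ratio test, or by writing 7^n = e^(n ln 7) and noting e^(n ln 7) / n^c → ∞). Hence n^51 · 7^(−n) = n^51 / 7^n → 0.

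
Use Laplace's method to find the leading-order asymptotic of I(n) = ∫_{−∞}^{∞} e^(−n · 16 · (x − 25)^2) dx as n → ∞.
I(n) = sqrt(π/(16n))

Here φ(x) = 16 · (x − 25)^2 has its unique minimum at x* = 25 with φ(x*) = 0 and φ''(x*) = 32. Laplace's method gives
  I(n) ~ e^(−n φ(x*)) · sqrt(2π / (n · φ''(x*))) = sqrt(2π / (32n)) = sqrt(π/(16n)).
This is exact: substituting u = (x − 25)·sqrt(16n) gives I(n) = (1/sqrt(16n)) ∫_{−∞}^{∞} e^(−u^2) du = sqrt(π/(16n)).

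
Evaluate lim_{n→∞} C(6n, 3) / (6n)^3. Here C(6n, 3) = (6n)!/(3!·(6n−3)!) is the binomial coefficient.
lim = 1/3! = 1/6

With N = 6n → ∞: C(N, 3) / N^3 = [N(N−1)…(N−2)] / (3! · N^3) = (1/3!) · 1 · (1 − 1/(6n)) · (1 − 2/(6n)). Each factor → 1 as N → ∞, so the limit is 1/3! = 1/6.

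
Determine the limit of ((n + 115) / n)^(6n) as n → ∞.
lim = e^690

Rewrite as (1 + 115/n)^(6n). By the standard limit (1 + x/n)^n → e^x, we have (1 + 115/n)^n → e^115, and raising to the 6th power gives e^690.
More precisely, ln[(1 + 115/n)^(6n)] = 6n · ln(1 + 115/n) = 6n · (115/n + O(1/n^2)) = 690 + O(1/n) → 690.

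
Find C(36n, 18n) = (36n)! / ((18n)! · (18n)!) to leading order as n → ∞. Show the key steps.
C(36n, 18n) ~ (4)^(18n) · sqrt(1/(π·18n))

Write N = 18n. Apply Stirling to each factorial:
  (2N)! ~ sqrt(2π·2N) · (2N/e)^(2N),
  N! ~ sqrt(2π N) · (N/e)^N,
  (1N)! ~ sqrt(2π·1N) · (1N/e)^(1N).
The exponential factors combine to (2N)^(2N) / (N^N · (1N)^(1N)) = 2^(2N)/1^(1N) = (2^2/1^1)^N = (4)^N.
The square-root prefactors combine to sqrt(2π·2N) / (sqrt(2π N)·sqrt(2π·1N)) = sqrt(2 / (2π·1·N)) = sqrt(1/(π·18n)).
Substituting N = 18n: C(36n, 18n) ~ (4)^(18n) · sqrt(1/(π·18n)).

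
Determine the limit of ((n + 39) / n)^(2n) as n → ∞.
lim = e^78

Rewrite as (1 + 39/n)^(2n). By the standard limit (1 + x/n)^n → e^x, we have (1 + 39/n)^n → e^39, and raising to the 2nd power gives e^78.
More precisely, ln[(1 + 39/n)^(2n)] = 2n · ln(1 + 39/n) = 2n · (39/n + O(1/n^2)) = 78 + O(1/n) → 78.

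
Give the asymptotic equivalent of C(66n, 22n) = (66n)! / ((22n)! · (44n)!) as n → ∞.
C(66n, 22n) ~ (27/4)^(22n) · sqrt(3/(4π·22n))

Write N = 22n. Apply Stirling to each factorial:
  (3N)! ~ sqrt(2π·3N) · (3N/e)^(3N),
  N! ~ sqrt(2π N) · (N/e)^N,
  (2N)! ~ sqrt(2π·2N) · (2N/e)^(2N).
The exponential factors combine to (3N)^(3N) / (N^N · (2N)^(2N)) = 3^(3N)/2^(2N) = (3^3/2^2)^N = (27/4)^N.
The square-root prefactors combine to sqrt(2π·3N) / (sqrt(2π N)·sqrt(2π·2N)) = sqrt(3 / (2π·2·N)) = sqrt(3/(4π·22n)).
Substituting N = 22n: C(66n, 22n) ~ (27/4)^(22n) · sqrt(3/(4π·22n)).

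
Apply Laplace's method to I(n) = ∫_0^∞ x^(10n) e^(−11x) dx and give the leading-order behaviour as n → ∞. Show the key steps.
I(n) ~ (sqrt(2π·10n) / 11) · (10n/(11e))^(10n)

Write the integrand as exp(10n ln x − 11x) and set f(x) = 10n ln x − 11x. Then f'(x) = 10n/x − 11 = 0 at x* = 10n/11, and f''(x*) = −10n/x*^2 = −11^2/(10n). Laplace's method (interior maximum) gives
  I(n) ~ e^(f(x*)) · sqrt(2π / |f''(x*)|)
        = exp(10n ln(10n/11) − 10n) · sqrt(2π · 10n / 11^2)
        = (10n/11)^(10n) e^(−10n) · sqrt(2π·10n) / 11
        = (sqrt(2π·10n) / 11) · (10n/(11e))^(10n).
This matches Γ(10n+1)/11^(10n+1) with Stirling applied to Γ.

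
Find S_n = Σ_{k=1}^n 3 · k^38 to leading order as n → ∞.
S_n ~ n^39 / 13

By integral comparison (Euler-Maclaurin), Σ_{k=1}^n 3 · k^38 = 3 · ∫_0^n x^38 dx + O(n^38) = 3 · n^39/39 = n^39 / 13 + O(n^38). (Equivalently, Faulhaber's formula gives the same leading term.)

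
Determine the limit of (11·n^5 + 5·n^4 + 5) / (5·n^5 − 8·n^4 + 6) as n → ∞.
lim = 11/5

For large n the leading n^5 terms dominate both numerator and denominator. Dividing top and bottom by n^5, every other term tends to 0, leaving 11/5.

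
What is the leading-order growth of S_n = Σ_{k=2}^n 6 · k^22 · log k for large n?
S_n ~ 6 · n^23 log n / 23 − 6 · n^23 / 529

By integral comparison, S_n = ∫_1^n 6 · x^22 · log x dx + O(n^22 · log n). For the integral, ∫ x^22 log x dx = n^23 log n / 23 − n^23/529 (integration by parts). Hence S_n ~ 6 · n^23 log n / 23 − 6 · n^23 / 529.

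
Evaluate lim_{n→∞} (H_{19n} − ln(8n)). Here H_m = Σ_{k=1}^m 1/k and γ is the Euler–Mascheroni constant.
lim = ln(19/8) + γ

By Euler-Maclaurin, H_m = ln m + γ + O(1/m). So
  H_{19n} − ln(8n) = ln(19n) + γ − ln(8n) + O(1/n)
                       = ln(19/8) + γ + O(1/n).
Hence the limit is ln(19/8) + γ.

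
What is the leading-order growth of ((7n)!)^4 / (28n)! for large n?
((7n)!)^4/(28n)! ~ ((2π·7n)^(3/2) / 2) · 4^(−4·7n)  →  0

Write N = 7n. Stirling: N! ~ sqrt(2π N)(N/e)^N and (4N)! ~ sqrt(2π·4N)·(4N/e)^(4N).
  (N!)^4/(4N)! ~ (2π N)^(4/2) (N/e)^(4N) / [sqrt(2π·4N) (4N/e)^(4N)]
     = (2π N)^(4/2) / sqrt(2π·4N) · (N/(4N))^(4N)
     = (2π N)^((4−1)/2) / 2 · 4^(−4N).
Since 4^4 > 1, the factor 4^(−4N) decays exponentially, so the ratio → 0. Substituting N = 7n gives the stated form.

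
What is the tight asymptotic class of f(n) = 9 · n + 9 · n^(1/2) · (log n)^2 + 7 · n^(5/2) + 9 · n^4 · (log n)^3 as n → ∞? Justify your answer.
f(n) ∈ Θ(n^4 · (log n)^3)

Compare the terms by growth order. For large n, n^a · (log n)^b dominates n^a' · (log n)^b' iff a > a', or (a = a' and b > b'). Ranking the 4 terms shows the dominant one is 9 · n^4 · (log n)^3. Hence f(n) ∈ Θ(n^4 · (log n)^3).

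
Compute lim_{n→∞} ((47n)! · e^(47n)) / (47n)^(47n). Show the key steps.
lim = ∞

Stirling: (47n)! ~ sqrt(2π·47n) · (47n/e)^(47n). Hence
  (47n)! · e^(47n) / (47n)^(47n) ~ sqrt(2π·47n) = sqrt(2π·47) · sqrt(n) → ∞.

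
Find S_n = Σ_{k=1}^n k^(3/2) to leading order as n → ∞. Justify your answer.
S_n ~ (2/5) · n^(5/2)

Integral comparison: Σ_{k=1}^n k^(3/2) = ∫_0^n x^(3/2) dx + O(n^(3/2)). The integral is n^(1 + 3/2) / (1 + 3/2) = n^((3+2)/2) / ((3+2)/2) = (2/5) · n^(5/2).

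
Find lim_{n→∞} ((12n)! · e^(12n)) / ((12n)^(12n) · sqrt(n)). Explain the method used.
lim = sqrt(2π·12)

Stirling: (12n)! ~ sqrt(2π·12n) · (12n/e)^(12n). Hence
  (12n)! · e^(12n) / (12n)^(12n) ~ sqrt(2π·12n).
Dividing by sqrt(n): sqrt(2π·12n) / sqrt(n) = sqrt(2π·12) · n^((1−1)/2), so the limit is sqrt(2π·12).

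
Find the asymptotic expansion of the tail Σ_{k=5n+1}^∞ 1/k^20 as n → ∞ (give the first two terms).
Σ_{k>5n} 1/k^20 = 1/(19 · (5n)^19) − 1/(2 · (5n)^20) + O(1/(5n)^21)

Compare to the integral: ∫_{5n}^∞ x^(−20) dx = [−x^(−19)/19]_{5n}^∞ = 1/((20−1)·(5n)^19). The Euler-Maclaurin correction adds −f(5n)/2 = −1/(2·(5n)^20). Euler-Maclaurin then gives
  Σ_{k>5n} 1/k^20 = ∫_{5n}^∞ dx/x^20 − 1/(2·(5n)^20) + O(1/(5n)^21).
(Equivalently this is ζ(20) − Σ_{k≤5n} 1/k^20.)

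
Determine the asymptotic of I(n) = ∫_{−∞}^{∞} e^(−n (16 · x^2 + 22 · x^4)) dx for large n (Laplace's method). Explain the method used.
I(n) ~ sqrt(π/(16n))

φ(x) = 16 · x^2 + 22 · x^4 has its unique global minimum at x* = 0 (since φ'(x) = 32x + 88x^3 = 0 only at x = 0 for real x with both coefficients positive, and φ → ∞ as |x| → ∞). At x* = 0, φ(0) = 0 and φ''(0) = 32. Laplace's method then gives
  I(n) ~ sqrt(2π / (n · φ''(0))) · e^(−n φ(0)) = sqrt(2π / (32n)) = sqrt(π/(16n)).
The 22 · x^4 term contributes only at subleading order (an O(1/n) relative correction).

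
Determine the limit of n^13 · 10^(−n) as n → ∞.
lim = 0

Exponentials with base > 1 dominate every fixed polynomial: for any fixed c, n^c / 10^n → 0 as n → ∞ (e.g. by the ratio test, or by writing 10^n = e^(n ln 10) and noting e^(n ln 10) / n^c → ∞). Hence n^13 · 10^(−n) = n^13 / 10^n → 0.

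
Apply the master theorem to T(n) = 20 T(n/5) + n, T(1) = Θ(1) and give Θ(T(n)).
T(n) = Θ(n^(log_5 20))

Master theorem: compare f(n) = n to n^(log_5 20) where log_5 20 ≈ 1.861. Since 1 < log_5 20, we have f(n) = O(n^(log_5 20 − ε)) for some ε > 0 — Case 1. Hence T(n) = Θ(n^(log_5 20)).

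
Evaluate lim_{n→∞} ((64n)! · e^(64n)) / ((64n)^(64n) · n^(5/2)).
lim = 0

Stirling: (64n)! ~ sqrt(2π·64n) · (64n/e)^(64n). Hence
  (64n)! · e^(64n) / (64n)^(64n) ~ sqrt(2π·64n).
Dividing by n^(5/2): sqrt(2π·64n) / n^(5/2) = sqrt(2π·64) · n^((1−5)/2), so the expression behaves like sqrt(2π·64) · n^((1−5)/2) → 0.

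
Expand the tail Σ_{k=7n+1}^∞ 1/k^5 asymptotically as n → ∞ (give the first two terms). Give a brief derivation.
Σ_{k>7n} 1/k^5 = 1/(4 · (7n)^4) − 1/(2 · (7n)^5) + O(1/(7n)^6)

Compare to the integral: ∫_{7n}^∞ x^(−5) dx = [−x^(−4)/4]_{7n}^∞ = 1/((5−1)·(7n)^4). The Euler-Maclaurin correction adds −f(7n)/2 = −1/(2·(7n)^5). Euler-Maclaurin then gives
  Σ_{k>7n} 1/k^5 = ∫_{7n}^∞ dx/x^5 − 1/(2·(7n)^5) + O(1/(7n)^6).
(Equivalently this is ζ(5) − Σ_{k≤7n} 1/k^5.)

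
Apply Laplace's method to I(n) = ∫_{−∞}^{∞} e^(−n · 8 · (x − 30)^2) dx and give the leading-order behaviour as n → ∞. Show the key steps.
I(n) = sqrt(π/(8n))

Here φ(x) = 8 · (x − 30)^2 has its unique minimum at x* = 30 with φ(x*) = 0 and φ''(x*) = 16. Laplace's method gives
  I(n) ~ e^(−n φ(x*)) · sqrt(2π / (n · φ''(x*))) = sqrt(2π / (16n)) = sqrt(π/(8n)).
This is exact: substituting u = (x − 30)·sqrt(8n) gives I(n) = (1/sqrt(8n)) ∫_{−∞}^{∞} e^(−u^2) du = sqrt(π/(8n)).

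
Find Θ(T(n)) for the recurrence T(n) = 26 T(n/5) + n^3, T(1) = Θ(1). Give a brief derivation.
T(n) = Θ(n^3)

log_5 26 ≈ 2.024. f(n) = n^3 dominates n^(log_5 26) since 3 > 2.024, and the regularity condition a·f(n/b) = 26·(n/5)^3 = (26/125)·n^3 ≤ c·f(n) holds with c = 26/125 ≈ 0.208 < 1. So this is Case 3: T(n) = Θ(f(n)) = Θ(n^3).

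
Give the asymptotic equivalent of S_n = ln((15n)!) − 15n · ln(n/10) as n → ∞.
S_n ~ 15n · (ln 150 − 1) + O(ln n)

Stirling: ln((15n)!) = 15n ln(15n) − 15n + O(ln n).
  S_n = 15n ln(15n) − 15n − 15n ln(n/10) + O(ln n)
      = 15n ln(15n) − 15n ln n + 15n ln 10 − 15n + O(ln n)
      = 15n ln 15 + 15n ln 10 − 15n + O(ln n)
      = 15n (ln 150 − 1) + O(ln n).
Numerically ln(150) − 1 ≈ 4.0106.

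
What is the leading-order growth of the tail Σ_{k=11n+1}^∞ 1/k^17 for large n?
Σ_{k>11n} 1/k^17 ~ 1/(16 · (11n)^16)

Compare to the integral: ∫_{11n}^∞ x^(−17) dx = [−x^(−16)/16]_{11n}^∞ = 1/((17−1)·(11n)^16). Euler-Maclaurin then gives
  Σ_{k>11n} 1/k^17 = ∫_{11n}^∞ dx/x^17 − 1/(2·(11n)^17) + O(1/(11n)^18).
(Equivalently this is ζ(17) − Σ_{k≤11n} 1/k^17.)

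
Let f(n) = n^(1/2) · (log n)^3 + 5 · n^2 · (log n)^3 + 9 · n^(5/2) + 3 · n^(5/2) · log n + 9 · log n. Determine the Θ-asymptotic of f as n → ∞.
f(n) ∈ Θ(n^(5/2) · log n)

Compare the terms by growth order. For large n, n^a · (log n)^b dominates n^a' · (log n)^b' iff a > a', or (a = a' and b > b'). Ranking the 5 terms shows the dominant one is 3 · n^(5/2) · log n. Hence f(n) ∈ Θ(n^(5/2) · log n).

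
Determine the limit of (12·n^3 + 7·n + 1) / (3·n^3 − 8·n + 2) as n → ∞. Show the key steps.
lim = 12/3 = 4

For large n the leading n^3 terms dominate both numerator and denominator. Dividing top and bottom by n^3, every other term tends to 0, leaving 12/3 = 4.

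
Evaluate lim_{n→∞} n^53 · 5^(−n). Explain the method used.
lim = 0

Exponentials with base > 1 dominate every fixed polynomial: for any fixed c, n^c / 5^n → 0 as n → ∞ (e.g. by the ratio test, or by writing 5^n = e^(n ln 5) and noting e^(n ln 5) / n^c → ∞). Hence n^53 · 5^(−n) = n^53 / 5^n → 0.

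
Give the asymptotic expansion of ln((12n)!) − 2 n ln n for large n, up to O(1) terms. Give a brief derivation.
ln((12n)!) − 2 n ln n = 10 n ln n + 12(ln 12 − 1) n + (1/2) ln(2π·12n) + O(1/n)

Stirling: ln((12n)!) = 12n ln(12n) − 12n + (1/2) ln(2π·12n) + O(1/n).
Expand 12n ln(12n) = 12n (ln n + ln 12) = 12n ln n + 12n ln 12.
Subtract 2n ln n: leading term is (12 − 2) n ln n = 10 n ln n. The next term is 12n ln 12 − 12n = 12(ln 12 − 1) n. Then the (1/2) ln(2π·12n) correction.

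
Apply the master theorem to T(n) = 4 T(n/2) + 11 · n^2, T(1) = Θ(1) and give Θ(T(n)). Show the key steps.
T(n) = Θ(n^2 log n)

log_2 4 = 2, and f(n) = 11 · n^2 = Θ(n^(log_2 4)). This is Case 2 of the master theorem: T(n) = Θ(f(n) · log n) = Θ(n^2 log n).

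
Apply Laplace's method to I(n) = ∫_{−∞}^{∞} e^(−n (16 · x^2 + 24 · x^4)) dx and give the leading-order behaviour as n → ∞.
I(n) ~ sqrt(π/(16n))

φ(x) = 16 · x^2 + 24 · x^4 has its unique global minimum at x* = 0 (since φ'(x) = 32x + 96x^3 = 0 only at x = 0 for real x with both coefficients positive, and φ → ∞ as |x| → ∞). At x* = 0, φ(0) = 0 and φ''(0) = 32. Laplace's method then gives
  I(n) ~ sqrt(2π / (n · φ''(0))) · e^(−n φ(0)) = sqrt(2π / (32n)) = sqrt(π/(16n)).
The 24 · x^4 term contributes only at subleading order (an O(1/n) relative correction).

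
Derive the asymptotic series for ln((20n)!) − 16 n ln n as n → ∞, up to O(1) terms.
ln((20n)!) − 16 n ln n = 4 n ln n + 20(ln 20 − 1) n + (1/2) ln(2π·20n) + O(1/n)

Stirling: ln((20n)!) = 20n ln(20n) − 20n + (1/2) ln(2π·20n) + O(1/n).
Expand 20n ln(20n) = 20n (ln n + ln 20) = 20n ln n + 20n ln 20.
Subtract 16n ln n: leading term is (20 − 16) n ln n = 4 n ln n. The next term is 20n ln 20 − 20n = 20(ln 20 − 1) n. Then the (1/2) ln(2π·20n) correction.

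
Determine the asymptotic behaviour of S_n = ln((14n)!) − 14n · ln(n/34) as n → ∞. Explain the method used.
S_n ~ 14n · (ln 476 − 1) + O(ln n)

Stirling: ln((14n)!) = 14n ln(14n) − 14n + O(ln n).
  S_n = 14n ln(14n) − 14n − 14n ln(n/34) + O(ln n)
      = 14n ln(14n) − 14n ln n + 14n ln 34 − 14n + O(ln n)
      = 14n ln 14 + 14n ln 34 − 14n + O(ln n)
      = 14n (ln 476 − 1) + O(ln n).
Numerically ln(476) − 1 ≈ 5.1654.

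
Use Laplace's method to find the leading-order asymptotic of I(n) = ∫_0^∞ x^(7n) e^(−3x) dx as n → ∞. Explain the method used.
I(n) ~ (sqrt(2π·7n) / 3) · (7n/(3e))^(7n)

Write the integrand as exp(7n ln x − 3x) and set f(x) = 7n ln x − 3x. Then f'(x) = 7n/x − 3 = 0 at x* = 7n/3, and f''(x*) = −7n/x*^2 = −3^2/(7n). Laplace's method (interior maximum) gives
  I(n) ~ e^(f(x*)) · sqrt(2π / |f''(x*)|)
        = exp(7n ln(7n/3) − 7n) · sqrt(2π · 7n / 3^2)
        = (7n/3)^(7n) e^(−7n) · sqrt(2π·7n) / 3
        = (sqrt(2π·7n) / 3) · (7n/(3e))^(7n).
This matches Γ(7n+1)/3^(7n+1) with Stirling applied to Γ.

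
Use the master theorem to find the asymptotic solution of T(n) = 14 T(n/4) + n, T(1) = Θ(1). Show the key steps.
T(n) = Θ(n^(log_4 14))

Master theorem: compare f(n) = n to n^(log_4 14) where log_4 14 ≈ 1.904. Since 1 < log_4 14, we have f(n) = O(n^(log_4 14 − ε)) for some ε > 0 — Case 1. Hence T(n) = Θ(n^(log_4 14)).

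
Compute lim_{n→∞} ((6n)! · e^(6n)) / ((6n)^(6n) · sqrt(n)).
lim = sqrt(2π·6)

Stirling: (6n)! ~ sqrt(2π·6n) · (6n/e)^(6n). Hence
  (6n)! · e^(6n) / (6n)^(6n) ~ sqrt(2π·6n).
Dividing by sqrt(n): sqrt(2π·6n) / sqrt(n) = sqrt(2π·6) · n^((1−1)/2), so the limit is sqrt(2π·6).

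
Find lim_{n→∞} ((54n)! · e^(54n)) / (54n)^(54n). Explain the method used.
lim = ∞

Stirling: (54n)! ~ sqrt(2π·54n) · (54n/e)^(54n). Hence
  (54n)! · e^(54n) / (54n)^(54n) ~ sqrt(2π·54n) = sqrt(2π·54) · sqrt(n) → ∞.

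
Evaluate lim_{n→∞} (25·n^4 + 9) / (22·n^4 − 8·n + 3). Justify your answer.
lim = 25/22

For large n the leading n^4 terms dominate both numerator and denominator. Dividing top and bottom by n^4, every other term tends to 0, leaving 25/22.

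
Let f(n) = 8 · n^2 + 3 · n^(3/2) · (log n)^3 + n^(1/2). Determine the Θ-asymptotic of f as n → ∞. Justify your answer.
f(n) ∈ Θ(n^2)

Compare the terms by growth order. For large n, n^a · (log n)^b dominates n^a' · (log n)^b' iff a > a', or (a = a' and b > b'). Ranking the 3 terms shows the dominant one is 8 · n^2. Hence f(n) ∈ Θ(n^2).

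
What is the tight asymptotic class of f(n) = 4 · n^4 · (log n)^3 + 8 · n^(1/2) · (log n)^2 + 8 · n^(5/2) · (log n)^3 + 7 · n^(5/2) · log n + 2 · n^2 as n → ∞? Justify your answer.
f(n) ∈ Θ(n^4 · (log n)^3)

Compare the terms by growth order. For large n, n^a · (log n)^b dominates n^a' · (log n)^b' iff a > a', or (a = a' and b > b'). Ranking the 5 terms shows the dominant one is 4 · n^4 · (log n)^3. Hence f(n) ∈ Θ(n^4 · (log n)^3).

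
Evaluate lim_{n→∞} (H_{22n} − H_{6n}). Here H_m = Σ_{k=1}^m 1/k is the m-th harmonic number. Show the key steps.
lim = ln(22/6) = ln(11/3)

Euler-Maclaurin gives H_m = ln m + γ + 1/(2m) + O(1/m^2). The γ and O(1/m) terms cancel in the difference:
  H_{22n} − H_{6n} = ln(22n) − ln(6n) + O(1/n) = ln(22/6) + O(1/n).
Hence the limit is ln(22/6) = ln(11/3).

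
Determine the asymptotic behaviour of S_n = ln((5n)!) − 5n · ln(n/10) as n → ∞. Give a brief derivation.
S_n ~ 5n · (ln 50 − 1) + O(ln n)

Stirling: ln((5n)!) = 5n ln(5n) − 5n + O(ln n).
  S_n = 5n ln(5n) − 5n − 5n ln(n/10) + O(ln n)
      = 5n ln(5n) − 5n ln n + 5n ln 10 − 5n + O(ln n)
      = 5n ln 5 + 5n ln 10 − 5n + O(ln n)
      = 5n (ln 50 − 1) + O(ln n).
Numerically ln(50) − 1 ≈ 2.9120.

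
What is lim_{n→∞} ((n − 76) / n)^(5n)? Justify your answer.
lim = e^(−380)

Rewrite as (1 − 76/n)^(5n). By the standard limit (1 + x/n)^n → e^x, we have (1 − 76/n)^n → e^(−76), and raising to the 5th power gives e^(−380).
More precisely, ln[(1 − 76/n)^(5n)] = 5n · ln(1 − 76/n) = 5n · (-76/n + O(1/n^2)) = -380 + O(1/n) → -380.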